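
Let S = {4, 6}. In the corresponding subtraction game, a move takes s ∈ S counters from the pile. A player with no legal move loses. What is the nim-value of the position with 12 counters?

0

n :  0  1  2  3  4  5  6  7  8  9 10 11 12
G :  0  0  0  0  1  1  1  1  2  2  0  0  0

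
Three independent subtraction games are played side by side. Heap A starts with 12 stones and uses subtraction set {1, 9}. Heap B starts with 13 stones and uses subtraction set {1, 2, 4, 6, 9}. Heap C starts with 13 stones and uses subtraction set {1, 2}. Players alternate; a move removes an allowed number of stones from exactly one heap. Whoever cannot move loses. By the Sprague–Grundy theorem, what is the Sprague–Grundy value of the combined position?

3

Heap A, S = {1, 9}:
n :  0  1  2  3  4  5  6  7  8  9 10 11 12
G :  0  1  0  1  0  1  0  1  0  1  0  1  0
G_A(12) = 0.
Heap B, S = {1, 2, 4, 6, 9}:
G(0) = 0
G(1) = mex{0} = 1
G(2) = mex{1,0} = 2
G(3) = mex{2,1} = 0
G(4) = mex{0,2,0} = 1
G(5) = mex{1,0,1} = 2
G(6) = mex{2,1,2,0} = 3
G(7) = mex{3,2,0,1} = 4
G(8) = mex{4,3,1,2} = 0
G(9) = mex{0,4,2,0,0} = 1
G(10) = mex{1,0,3,1,1} = 2
G(11) = mex{2,1,4,2,2} = 0
G(12) = mex{0,2,0,3,0} = 1
G(13) = mex{1,0,1,4,1} = 2
G_B(13) = 2.
Heap C, S = {1, 2}:
n :  0  1  2  3  4  5  6  7  8  9 10 11 12 13
G :  0  1  2  0  1  2  0  1  2  0  1  2  0  1
G_C(13) = 1.
Combined Grundy value = 0 ⊕ 2 ⊕ 1 = 3.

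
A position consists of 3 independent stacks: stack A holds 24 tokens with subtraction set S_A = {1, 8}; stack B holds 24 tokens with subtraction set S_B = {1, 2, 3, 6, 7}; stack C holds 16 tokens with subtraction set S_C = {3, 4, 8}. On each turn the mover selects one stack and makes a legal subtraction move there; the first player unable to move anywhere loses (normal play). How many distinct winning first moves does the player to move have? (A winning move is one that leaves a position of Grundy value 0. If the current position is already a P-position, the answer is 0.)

6

Stack A, S = {1, 8}:
G(0) = 0
G(1) = mex{0} = 1
G(2) = mex{1} = 0
G(3) = mex{0} = 1
G(4) = mex{1} = 0
G(5) = mex{0} = 1
G(6) = mex{1} = 0
G(7) = mex{0} = 1
G(8) = mex{1,0} = 2
G(9) = mex{2,1} = 0
G(10) = mex{0,0} = 1
G(11) = mex{1,1} = 0
G(12) = mex{0,0} = 1
G(13) = mex{1,1} = 0
G(14) = mex{0,0} = 1
G(15) = mex{1,1} = 0
G(16) = mex{0,2} = 1
G(17) = mex{1,0} = 2
G(18) = mex{2,1} = 0
G(19) = mex{0,0} = 1
G(20) = mex{1,1} = 0
G(21) = mex{0,0} = 1
G(22) = mex{1,1} = 0
G(23) = mex{0,0} = 1
G(24) = mex{1,1} = 0
G_A(24) = 0.
Stack B, S = {1, 2, 3, 6, 7}:
G(0) = 0
G(1) = mex{0} = 1
G(2) = mex{1,0} = 2
G(3) = mex{2,1,0} = 3
G(4) = mex{3,2,1} = 0
G(5) = mex{0,3,2} = 1
G(6) = mex{1,0,3,0} = 2
G(7) = mex{2,1,0,1,0} = 3
G(8) = mex{3,2,1,2,1} = 0
G(9) = mex{0,3,2,3,2} = 1
G(10) = mex{1,0,3,0,3} = 2
G(11) = mex{2,1,0,1,0} = 3
G(12) = mex{3,2,1,2,1} = 0
G(13) = mex{0,3,2,3,2} = 1
G(14) = mex{1,0,3,0,3} = 2
G(15) = mex{2,1,0,1,0} = 3
G(16) = mex{3,2,1,2,1} = 0
G(17) = mex{0,3,2,3,2} = 1
G(18) = mex{1,0,3,0,3} = 2
G(19) = mex{2,1,0,1,0} = 3
G(20) = mex{3,2,1,2,1} = 0
G(21) = mex{0,3,2,3,2} = 1
G(22) = mex{1,0,3,0,3} = 2
G(23) = mex{2,1,0,1,0} = 3
G(24) = mex{3,2,1,2,1} = 0
G_B(24) = 0.
Stack C, S = {3, 4, 8}:
G(0) = 0
G(1) = mex{} = 0
G(2) = mex{} = 0
G(3) = mex{0} = 1
G(4) = mex{0,0} = 1
G(5) = mex{0,0} = 1
G(6) = mex{1,0} = 2
G(7) = mex{1,1} = 0
G(8) = mex{1,1,0} = 2
G(9) = mex{2,1,0} = 3
G(10) = mex{0,2,0} = 1
G(11) = mex{2,0,1} = 3
G(12) = mex{3,2,1} = 0
G(13) = mex{1,3,1} = 0
G(14) = mex{3,1,2} = 0
G(15) = mex{0,3,0} = 1
G(16) = mex{0,0,2} = 1
G_C(16) = 1.
Combined Grundy value = 0 ⊕ 0 ⊕ 1 = 1.
A winning move leaves total XOR = 0, i.e. changes one component's Grundy value g to g ⊕ X where X is the current total.
Stack A: need g' = 0⊕1 = 1. Options: 24−1→G=1, 24−8→G=1. Hits: 2.
Stack B: need g' = 0⊕1 = 1. Options: 24−1→G=3, 24−2→G=2, 24−3→G=1, 24−6→G=2, 24−7→G=1. Hits: 2.
Stack C: need g' = 1⊕1 = 0. Options: 16−3→G=0, 16−4→G=0, 16−8→G=2. Hits: 2.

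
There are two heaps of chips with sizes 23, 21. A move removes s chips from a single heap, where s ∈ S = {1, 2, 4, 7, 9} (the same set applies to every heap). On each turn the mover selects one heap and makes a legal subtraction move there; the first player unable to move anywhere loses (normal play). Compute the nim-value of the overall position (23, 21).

5

All heaps use S = {1, 2, 4, 7, 9}:
n :  0  1  2  3  4  5  6  7  8  9 10 11 12 13 14 15 16 17 18 19 20 21 22 23
G :  0  1  2  0  1  2  0  1  2  3  4  0  1  2  0  1  2  0  1  2  3  4  0  1
Heap A: G(23) = 1.
Heap B: G(21) = 4.
Combined Grundy value = 1 ⊕ 4 = 5.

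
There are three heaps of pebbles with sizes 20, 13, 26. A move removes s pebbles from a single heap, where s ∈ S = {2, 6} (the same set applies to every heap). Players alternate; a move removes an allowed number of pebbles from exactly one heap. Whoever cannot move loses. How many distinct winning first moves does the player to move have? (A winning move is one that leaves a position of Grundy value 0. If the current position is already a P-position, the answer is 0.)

6

All heaps use S = {2, 6}:
n :  0  1  2  3  4  5  6  7  8  9 10 11 12 13 14 15 16 17 18 19 20 21 22 23 24 25 26
G :  0  0  1  1  0  0  1  1  0  0  1  1  0  0  1  1  0  0  1  1  0  0  1  1  0  0  1
Heap A: G(20) = 0.
Heap B: G(13) = 0.
Heap C: G(26) = 1.
Combined Grundy value = 0 ⊕ 0 ⊕ 1 = 1.
A winning move leaves total XOR = 0, i.e. changes one component's Grundy value g to g ⊕ X where X is the current total.
Heap A: need g' = 0⊕1 = 1. Options: 20−2→G=1, 20−6→G=1. Hits: 2.
Heap B: need g' = 0⊕1 = 1. Options: 13−2→G=1, 13−6→G=1. Hits: 2.
Heap C: need g' = 1⊕1 = 0. Options: 26−2→G=0, 26−6→G=0. Hits: 2.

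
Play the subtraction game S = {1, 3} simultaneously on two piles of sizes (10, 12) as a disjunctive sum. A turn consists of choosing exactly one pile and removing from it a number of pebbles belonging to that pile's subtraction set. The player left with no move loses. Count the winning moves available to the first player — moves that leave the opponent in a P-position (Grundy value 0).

All piles use S = {1, 3}:
G(0) = 0
G(1) = mex{0} = 1
G(2) = mex{1} = 0
G(3) = mex{0,0} = 1
G(4) = mex{1,1} = 0
G(5) = mex{0,0} = 1
G(6) = mex{1,1} = 0
G(7) = mex{0,0} = 1
G(8) = mex{1,1} = 0
G(9) = mex{0,0} = 1
G(10) = mex{1,1} = 0
G(11) = mex{0,0} = 1
G(12) = mex{1,1} = 0
Pile A: G(10) = 0.
Pile B: G(12) = 0.
Combined Grundy value = 0 ⊕ 0 = 0.
A winning move leaves total XOR = 0, i.e. changes one component's Grundy value g to g ⊕ X where X is the current total.
Pile A: target g' = 0⊕0 = 0, but every legal move changes the Grundy value (mex property), so 0 moves.
Pile B: target g' = 0⊕0 = 0, but every legal move changes the Grundy value (mex property), so 0 moves.

0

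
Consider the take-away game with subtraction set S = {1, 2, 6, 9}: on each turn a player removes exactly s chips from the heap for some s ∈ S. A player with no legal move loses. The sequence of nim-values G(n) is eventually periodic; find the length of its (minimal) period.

n :  0  1  2  3  4  5  6  7  8  9 10 11 12 13 14 15 16 17
G :  0  1  2  0  1  2  3  0  1  2  0  1  2  3  0  1  2  0
G(n+7) = G(n) holds for n = 0,…,8 (a full window of length max(S) = 9), so the sequence is purely periodic with period 7.

7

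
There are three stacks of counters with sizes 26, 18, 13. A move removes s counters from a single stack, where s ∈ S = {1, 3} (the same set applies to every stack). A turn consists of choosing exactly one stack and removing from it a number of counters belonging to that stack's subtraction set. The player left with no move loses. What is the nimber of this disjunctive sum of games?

1

All stacks use S = {1, 3}:
G(0) = 0
G(1) = mex{0} = 1
G(2) = mex{1} = 0
G(3) = mex{0,0} = 1
G(4) = mex{1,1} = 0
G(5) = mex{0,0} = 1
G(6) = mex{1,1} = 0
G(7) = mex{0,0} = 1
G(8) = mex{1,1} = 0
G(9) = mex{0,0} = 1
G(10) = mex{1,1} = 0
G(11) = mex{0,0} = 1
G(12) = mex{1,1} = 0
G(13) = mex{0,0} = 1
G(14) = mex{1,1} = 0
G(15) = mex{0,0} = 1
G(16) = mex{1,1} = 0
G(17) = mex{0,0} = 1
G(18) = mex{1,1} = 0
G(19) = mex{0,0} = 1
G(20) = mex{1,1} = 0
G(21) = mex{0,0} = 1
G(22) = mex{1,1} = 0
G(23) = mex{0,0} = 1
G(24) = mex{1,1} = 0
G(25) = mex{0,0} = 1
G(26) = mex{1,1} = 0
Stack A: G(26) = 0.
Stack B: G(18) = 0.
Stack C: G(13) = 1.
Combined Grundy value = 0 ⊕ 0 ⊕ 1 = 1.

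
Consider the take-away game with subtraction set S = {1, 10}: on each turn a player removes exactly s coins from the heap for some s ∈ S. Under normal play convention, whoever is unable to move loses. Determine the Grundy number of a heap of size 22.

n :  0  1  2  3  4  5  6  7  8  9 10 11 12 13 14 15 16 17 18 19 20 21 22
G :  0  1  0  1  0  1  0  1  0  1  2  0  1  0  1  0  1  0  1  0  1  2  0

0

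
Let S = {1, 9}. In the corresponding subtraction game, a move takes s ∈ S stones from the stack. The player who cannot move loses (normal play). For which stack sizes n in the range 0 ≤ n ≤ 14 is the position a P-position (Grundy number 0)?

0, 2, 4, 6, 8, 10, 12, 14

G(0) = 0
G(1) = mex{0} = 1
G(2) = mex{1} = 0
G(3) = mex{0} = 1
G(4) = mex{1} = 0
G(5) = mex{0} = 1
G(6) = mex{1} = 0
G(7) = mex{0} = 1
G(8) = mex{1} = 0
G(9) = mex{0,0} = 1
G(10) = mex{1,1} = 0
G(11) = mex{0,0} = 1
G(12) = mex{1,1} = 0
G(13) = mex{0,0} = 1
G(14) = mex{1,1} = 0
P-positions are exactly the n with G(n) = 0.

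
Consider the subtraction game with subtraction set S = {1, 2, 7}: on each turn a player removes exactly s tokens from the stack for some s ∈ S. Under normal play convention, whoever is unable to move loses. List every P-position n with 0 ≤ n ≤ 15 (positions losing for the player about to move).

G(0) = 0
G(1) = mex{0} = 1
G(2) = mex{1,0} = 2
G(3) = mex{2,1} = 0
G(4) = mex{0,2} = 1
G(5) = mex{1,0} = 2
G(6) = mex{2,1} = 0
G(7) = mex{0,2,0} = 1
G(8) = mex{1,0,1} = 2
G(9) = mex{2,1,2} = 0
G(10) = mex{0,2,0} = 1
G(11) = mex{1,0,1} = 2
G(12) = mex{2,1,2} = 0
G(13) = mex{0,2,0} = 1
G(14) = mex{1,0,1} = 2
G(15) = mex{2,1,2} = 0
P-positions are exactly the n with G(n) = 0.

0, 3, 6, 9, 12, 15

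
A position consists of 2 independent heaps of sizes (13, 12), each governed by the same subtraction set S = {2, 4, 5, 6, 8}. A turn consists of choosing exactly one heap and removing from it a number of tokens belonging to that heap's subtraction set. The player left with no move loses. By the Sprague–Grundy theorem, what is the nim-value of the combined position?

All heaps use S = {2, 4, 5, 6, 8}:
n :  0  1  2  3  4  5  6  7  8  9 10 11 12 13
G :  0  0  1  1  2  2  3  3  4  4  0  0  1  1
Heap A: G(13) = 1.
Heap B: G(12) = 1.
Combined Grundy value = 1 ⊕ 1 = 0.

0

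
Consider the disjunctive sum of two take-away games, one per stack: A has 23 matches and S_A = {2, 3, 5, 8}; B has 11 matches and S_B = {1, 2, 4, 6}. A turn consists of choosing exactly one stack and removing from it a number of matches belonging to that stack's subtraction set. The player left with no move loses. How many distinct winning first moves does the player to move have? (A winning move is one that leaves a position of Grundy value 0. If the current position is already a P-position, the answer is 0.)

1

Stack A, S = {2, 3, 5, 8}:
G(0) = 0
G(1) = mex{} = 0
G(2) = mex{0} = 1
G(3) = mex{0,0} = 1
G(4) = mex{1,0} = 2
G(5) = mex{1,1,0} = 2
G(6) = mex{2,1,0} = 3
G(7) = mex{2,2,1} = 0
G(8) = mex{3,2,1,0} = 4
G(9) = mex{0,3,2,0} = 1
G(10) = mex{4,0,2,1} = 3
G(11) = mex{1,4,3,1} = 0
G(12) = mex{3,1,0,2} = 4
G(13) = mex{0,3,4,2} = 1
G(14) = mex{4,0,1,3} = 2
G(15) = mex{1,4,3,0} = 2
G(16) = mex{2,1,0,4} = 3
G(17) = mex{2,2,4,1} = 0
G(18) = mex{3,2,1,3} = 0
G(19) = mex{0,3,2,0} = 1
G(20) = mex{0,0,2,4} = 1
G(21) = mex{1,0,3,1} = 2
G(22) = mex{1,1,0,2} = 3
G(23) = mex{2,1,0,2} = 3
G_A(23) = 3.
Stack B, S = {1, 2, 4, 6}:
n :  0  1  2  3  4  5  6  7  8  9 10 11
G :  0  1  2  0  1  2  3  4  0  1  2  0
G_B(11) = 0.
Combined Grundy value = 3 ⊕ 0 = 3.
A winning move leaves total XOR = 0, i.e. changes one component's Grundy value g to g ⊕ X where X is the current total.
Stack A: need g' = 3⊕3 = 0. Options: 23−2→G=2, 23−3→G=1, 23−5→G=0, 23−8→G=2. Hits: 1.
Stack B: need g' = 0⊕3 = 3. Options: 11−1→G=2, 11−2→G=1, 11−4→G=4, 11−6→G=2. Hits: 0.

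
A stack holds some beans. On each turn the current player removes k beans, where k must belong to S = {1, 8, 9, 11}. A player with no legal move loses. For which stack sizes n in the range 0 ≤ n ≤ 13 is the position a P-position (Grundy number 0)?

0, 2, 4, 6

G(0) = 0
G(1) = mex{0} = 1
G(2) = mex{1} = 0
G(3) = mex{0} = 1
G(4) = mex{1} = 0
G(5) = mex{0} = 1
G(6) = mex{1} = 0
G(7) = mex{0} = 1
G(8) = mex{1,0} = 2
G(9) = mex{2,1,0} = 3
G(10) = mex{3,0,1} = 2
G(11) = mex{2,1,0,0} = 3
G(12) = mex{3,0,1,1} = 2
G(13) = mex{2,1,0,0} = 3
P-positions are exactly the n with G(n) = 0.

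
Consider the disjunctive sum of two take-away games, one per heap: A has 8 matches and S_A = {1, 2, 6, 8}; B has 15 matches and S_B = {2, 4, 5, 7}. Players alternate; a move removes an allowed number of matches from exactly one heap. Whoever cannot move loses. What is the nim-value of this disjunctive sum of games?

Heap A, S = {1, 2, 6, 8}:
n : 0 1 2 3 4 5 6 7 8
G : 0 1 2 0 1 2 3 0 1
G_A(8) = 1.
Heap B, S = {2, 4, 5, 7}:
n :  0  1  2  3  4  5  6  7  8  9 10 11 12 13 14 15
G :  0  0  1  1  2  2  3  3  4  0  0  1  1  2  2  3
G_B(15) = 3.
Combined Grundy value = 1 ⊕ 3 = 2.

2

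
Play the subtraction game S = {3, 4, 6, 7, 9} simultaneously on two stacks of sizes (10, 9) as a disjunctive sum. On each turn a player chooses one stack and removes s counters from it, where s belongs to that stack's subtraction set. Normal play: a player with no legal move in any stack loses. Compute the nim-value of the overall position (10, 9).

All stacks use S = {3, 4, 6, 7, 9}:
G(0) = 0
G(1) = mex{} = 0
G(2) = mex{} = 0
G(3) = mex{0} = 1
G(4) = mex{0,0} = 1
G(5) = mex{0,0} = 1
G(6) = mex{1,0,0} = 2
G(7) = mex{1,1,0,0} = 2
G(8) = mex{1,1,0,0} = 2
G(9) = mex{2,1,1,0,0} = 3
G(10) = mex{2,2,1,1,0} = 3
Stack A: G(10) = 3.
Stack B: G(9) = 3.
Combined Grundy value = 3 ⊕ 3 = 0.

0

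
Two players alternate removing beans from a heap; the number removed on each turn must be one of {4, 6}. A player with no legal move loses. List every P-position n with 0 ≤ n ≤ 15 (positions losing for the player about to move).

0, 1, 2, 3, 10, 11, 12, 13

n :  0  1  2  3  4  5  6  7  8  9 10 11 12 13 14 15
G :  0  0  0  0  1  1  1  1  2  2  0  0  0  0  1  1
P-positions are exactly the n with G(n) = 0.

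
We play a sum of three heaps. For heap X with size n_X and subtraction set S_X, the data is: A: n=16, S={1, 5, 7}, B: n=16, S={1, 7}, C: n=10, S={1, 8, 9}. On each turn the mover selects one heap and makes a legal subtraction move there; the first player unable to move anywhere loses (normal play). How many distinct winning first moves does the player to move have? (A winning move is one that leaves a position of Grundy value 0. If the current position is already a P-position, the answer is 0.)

1

Heap A, S = {1, 5, 7}:
n :  0  1  2  3  4  5  6  7  8  9 10 11 12 13 14 15 16
G :  0  1  0  1  0  1  0  1  0  1  0  1  0  1  0  1  0
G_A(16) = 0.
Heap B, S = {1, 7}:
n :  0  1  2  3  4  5  6  7  8  9 10 11 12 13 14 15 16
G :  0  1  0  1  0  1  0  1  0  1  0  1  0  1  0  1  0
G_B(16) = 0.
Heap C, S = {1, 8, 9}:
G(0) = 0
G(1) = mex{0} = 1
G(2) = mex{1} = 0
G(3) = mex{0} = 1
G(4) = mex{1} = 0
G(5) = mex{0} = 1
G(6) = mex{1} = 0
G(7) = mex{0} = 1
G(8) = mex{1,0} = 2
G(9) = mex{2,1,0} = 3
G(10) = mex{3,0,1} = 2
G_C(10) = 2.
Combined Grundy value = 0 ⊕ 0 ⊕ 2 = 2.
A winning move leaves total XOR = 0, i.e. changes one component's Grundy value g to g ⊕ X where X is the current total.
Heap A: need g' = 0⊕2 = 2. Options: 16−1→G=1, 16−5→G=1, 16−7→G=1. Hits: 0.
Heap B: need g' = 0⊕2 = 2. Options: 16−1→G=1, 16−7→G=1. Hits: 0.
Heap C: need g' = 2⊕2 = 0. Options: 10−1→G=3, 10−8→G=0, 10−9→G=1. Hits: 1.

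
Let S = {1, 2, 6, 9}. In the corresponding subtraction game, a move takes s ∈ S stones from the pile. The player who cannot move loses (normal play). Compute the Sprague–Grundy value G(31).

G(0) = 0
G(1) = mex{0} = 1
G(2) = mex{1,0} = 2
G(3) = mex{2,1} = 0
G(4) = mex{0,2} = 1
G(5) = mex{1,0} = 2
G(6) = mex{2,1,0} = 3
G(7) = mex{3,2,1} = 0
G(8) = mex{0,3,2} = 1
G(9) = mex{1,0,0,0} = 2
G(10) = mex{2,1,1,1} = 0
G(11) = mex{0,2,2,2} = 1
G(12) = mex{1,0,3,0} = 2
G(13) = mex{2,1,0,1} = 3
G(14) = mex{3,2,1,2} = 0
G(15) = mex{0,3,2,3} = 1
G(16) = mex{1,0,0,0} = 2
G(17) = mex{2,1,1,1} = 0
G(18) = mex{0,2,2,2} = 1
G(19) = mex{1,0,3,0} = 2
G(20) = mex{2,1,0,1} = 3
G(21) = mex{3,2,1,2} = 0
G(22) = mex{0,3,2,3} = 1
G(23) = mex{1,0,0,0} = 2
G(24) = mex{2,1,1,1} = 0
G(25) = mex{0,2,2,2} = 1
G(26) = mex{1,0,3,0} = 2
G(27) = mex{2,1,0,1} = 3
G(28) = mex{3,2,1,2} = 0
G(29) = mex{0,3,2,3} = 1
G(30) = mex{1,0,0,0} = 2
G(31) = mex{2,1,1,1} = 0

0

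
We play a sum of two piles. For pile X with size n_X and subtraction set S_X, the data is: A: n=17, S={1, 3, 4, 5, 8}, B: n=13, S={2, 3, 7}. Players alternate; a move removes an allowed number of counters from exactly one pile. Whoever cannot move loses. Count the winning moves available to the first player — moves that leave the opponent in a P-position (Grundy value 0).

Pile A, S = {1, 3, 4, 5, 8}:
G(0) = 0
G(1) = mex{0} = 1
G(2) = mex{1} = 0
G(3) = mex{0,0} = 1
G(4) = mex{1,1,0} = 2
G(5) = mex{2,0,1,0} = 3
G(6) = mex{3,1,0,1} = 2
G(7) = mex{2,2,1,0} = 3
G(8) = mex{3,3,2,1,0} = 4
G(9) = mex{4,2,3,2,1} = 0
G(10) = mex{0,3,2,3,0} = 1
G(11) = mex{1,4,3,2,1} = 0
G(12) = mex{0,0,4,3,2} = 1
G(13) = mex{1,1,0,4,3} = 2
G(14) = mex{2,0,1,0,2} = 3
G(15) = mex{3,1,0,1,3} = 2
G(16) = mex{2,2,1,0,4} = 3
G(17) = mex{3,3,2,1,0} = 4
G_A(17) = 4.
Pile B, S = {2, 3, 7}:
G(0) = 0
G(1) = mex{} = 0
G(2) = mex{0} = 1
G(3) = mex{0,0} = 1
G(4) = mex{1,0} = 2
G(5) = mex{1,1} = 0
G(6) = mex{2,1} = 0
G(7) = mex{0,2,0} = 1
G(8) = mex{0,0,0} = 1
G(9) = mex{1,0,1} = 2
G(10) = mex{1,1,1} = 0
G(11) = mex{2,1,2} = 0
G(12) = mex{0,2,0} = 1
G(13) = mex{0,0,0} = 1
G_B(13) = 1.
Combined Grundy value = 4 ⊕ 1 = 5.
A winning move leaves total XOR = 0, i.e. changes one component's Grundy value g to g ⊕ X where X is the current total.
Pile A: need g' = 4⊕5 = 1. Options: 17−1→G=3, 17−3→G=3, 17−4→G=2, 17−5→G=1, 17−8→G=0. Hits: 1.
Pile B: need g' = 1⊕5 = 4. Options: 13−2→G=0, 13−3→G=0, 13−7→G=0. Hits: 0.

1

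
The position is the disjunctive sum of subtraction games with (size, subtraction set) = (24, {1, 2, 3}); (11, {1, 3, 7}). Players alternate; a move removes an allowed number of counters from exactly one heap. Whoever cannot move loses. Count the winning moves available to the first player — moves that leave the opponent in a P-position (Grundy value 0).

Heap A, S = {1, 2, 3}:
G(0) = 0
G(1) = mex{0} = 1
G(2) = mex{1,0} = 2
G(3) = mex{2,1,0} = 3
G(4) = mex{3,2,1} = 0
G(5) = mex{0,3,2} = 1
G(6) = mex{1,0,3} = 2
G(7) = mex{2,1,0} = 3
G(8) = mex{3,2,1} = 0
G(9) = mex{0,3,2} = 1
G(10) = mex{1,0,3} = 2
G(11) = mex{2,1,0} = 3
G(12) = mex{3,2,1} = 0
G(13) = mex{0,3,2} = 1
G(14) = mex{1,0,3} = 2
G(15) = mex{2,1,0} = 3
G(16) = mex{3,2,1} = 0
G(17) = mex{0,3,2} = 1
G(18) = mex{1,0,3} = 2
G(19) = mex{2,1,0} = 3
G(20) = mex{3,2,1} = 0
G(21) = mex{0,3,2} = 1
G(22) = mex{1,0,3} = 2
G(23) = mex{2,1,0} = 3
G(24) = mex{3,2,1} = 0
G_A(24) = 0.
Heap B, S = {1, 3, 7}:
n :  0  1  2  3  4  5  6  7  8  9 10 11
G :  0  1  0  1  0  1  0  1  0  1  0  1
G_B(11) = 1.
Combined Grundy value = 0 ⊕ 1 = 1.
A winning move leaves total XOR = 0, i.e. changes one component's Grundy value g to g ⊕ X where X is the current total.
Heap A: need g' = 0⊕1 = 1. Options: 24−1→G=3, 24−2→G=2, 24−3→G=1. Hits: 1.
Heap B: need g' = 1⊕1 = 0. Options: 11−1→G=0, 11−3→G=0, 11−7→G=0. Hits: 3.

4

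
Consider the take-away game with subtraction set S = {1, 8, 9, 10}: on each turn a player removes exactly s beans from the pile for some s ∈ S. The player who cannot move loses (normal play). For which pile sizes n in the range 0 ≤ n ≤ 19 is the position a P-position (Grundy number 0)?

G(0) = 0
G(1) = mex{0} = 1
G(2) = mex{1} = 0
G(3) = mex{0} = 1
G(4) = mex{1} = 0
G(5) = mex{0} = 1
G(6) = mex{1} = 0
G(7) = mex{0} = 1
G(8) = mex{1,0} = 2
G(9) = mex{2,1,0} = 3
G(10) = mex{3,0,1,0} = 2
G(11) = mex{2,1,0,1} = 3
G(12) = mex{3,0,1,0} = 2
G(13) = mex{2,1,0,1} = 3
G(14) = mex{3,0,1,0} = 2
G(15) = mex{2,1,0,1} = 3
G(16) = mex{3,2,1,0} = 4
G(17) = mex{4,3,2,1} = 0
G(18) = mex{0,2,3,2} = 1
G(19) = mex{1,3,2,3} = 0
P-positions are exactly the n with G(n) = 0.

0, 2, 4, 6, 17, 19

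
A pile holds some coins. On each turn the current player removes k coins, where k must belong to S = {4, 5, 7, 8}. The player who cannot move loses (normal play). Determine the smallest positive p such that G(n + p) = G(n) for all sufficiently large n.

12

G(0) = 0
G(1) = mex{} = 0
G(2) = mex{} = 0
G(3) = mex{} = 0
G(4) = mex{0} = 1
G(5) = mex{0,0} = 1
G(6) = mex{0,0} = 1
G(7) = mex{0,0,0} = 1
G(8) = mex{1,0,0,0} = 2
G(9) = mex{1,1,0,0} = 2
G(10) = mex{1,1,0,0} = 2
G(11) = mex{1,1,1,0} = 2
G(12) = mex{2,1,1,1} = 0
G(13) = mex{2,2,1,1} = 0
G(14) = mex{2,2,1,1} = 0
G(15) = mex{2,2,2,1} = 0
G(16) = mex{0,2,2,2} = 1
G(17) = mex{0,0,2,2} = 1
G(18) = mex{0,0,2,2} = 1
G(19) = mex{0,0,0,2} = 1
G(20) = mex{1,0,0,0} = 2
G(21) = mex{1,1,0,0} = 2
G(22) = mex{1,1,0,0} = 2
G(23) = mex{1,1,1,0} = 2
G(24) = mex{2,1,1,1} = 0
G(25) = mex{2,2,1,1} = 0
G(n+12) = G(n) holds for n = 0,…,7 (a full window of length max(S) = 8), so the sequence is purely periodic with period 12.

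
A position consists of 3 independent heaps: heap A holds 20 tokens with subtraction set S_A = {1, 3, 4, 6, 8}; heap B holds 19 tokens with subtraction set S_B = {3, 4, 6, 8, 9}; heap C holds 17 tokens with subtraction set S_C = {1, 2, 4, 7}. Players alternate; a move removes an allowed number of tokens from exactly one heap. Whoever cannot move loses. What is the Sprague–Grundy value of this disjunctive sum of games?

Heap A, S = {1, 3, 4, 6, 8}:
G(0) = 0
G(1) = mex{0} = 1
G(2) = mex{1} = 0
G(3) = mex{0,0} = 1
G(4) = mex{1,1,0} = 2
G(5) = mex{2,0,1} = 3
G(6) = mex{3,1,0,0} = 2
G(7) = mex{2,2,1,1} = 0
G(8) = mex{0,3,2,0,0} = 1
G(9) = mex{1,2,3,1,1} = 0
G(10) = mex{0,0,2,2,0} = 1
G(11) = mex{1,1,0,3,1} = 2
G(12) = mex{2,0,1,2,2} = 3
G(13) = mex{3,1,0,0,3} = 2
G(14) = mex{2,2,1,1,2} = 0
G(15) = mex{0,3,2,0,0} = 1
G(16) = mex{1,2,3,1,1} = 0
G(17) = mex{0,0,2,2,0} = 1
G(18) = mex{1,1,0,3,1} = 2
G(19) = mex{2,0,1,2,2} = 3
G(20) = mex{3,1,0,0,3} = 2
G_A(20) = 2.
Heap B, S = {3, 4, 6, 8, 9}:
n :  0  1  2  3  4  5  6  7  8  9 10 11 12 13 14 15 16 17 18 19
G :  0  0  0  1  1  1  2  2  2  3  3  3  0  0  0  1  1  1  2  2
G_B(19) = 2.
Heap C, S = {1, 2, 4, 7}:
G(0) = 0
G(1) = mex{0} = 1
G(2) = mex{1,0} = 2
G(3) = mex{2,1} = 0
G(4) = mex{0,2,0} = 1
G(5) = mex{1,0,1} = 2
G(6) = mex{2,1,2} = 0
G(7) = mex{0,2,0,0} = 1
G(8) = mex{1,0,1,1} = 2
G(9) = mex{2,1,2,2} = 0
G(10) = mex{0,2,0,0} = 1
G(11) = mex{1,0,1,1} = 2
G(12) = mex{2,1,2,2} = 0
G(13) = mex{0,2,0,0} = 1
G(14) = mex{1,0,1,1} = 2
G(15) = mex{2,1,2,2} = 0
G(16) = mex{0,2,0,0} = 1
G(17) = mex{1,0,1,1} = 2
G_C(17) = 2.
Combined Grundy value = 2 ⊕ 2 ⊕ 2 = 2.

2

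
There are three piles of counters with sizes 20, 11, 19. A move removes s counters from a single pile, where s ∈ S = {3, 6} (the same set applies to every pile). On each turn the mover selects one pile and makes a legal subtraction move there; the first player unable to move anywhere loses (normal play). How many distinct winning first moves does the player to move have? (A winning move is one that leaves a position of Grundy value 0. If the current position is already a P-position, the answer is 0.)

0

All piles use S = {3, 6}:
n :  0  1  2  3  4  5  6  7  8  9 10 11 12 13 14 15 16 17 18 19 20
G :  0  0  0  1  1  1  2  2  2  0  0  0  1  1  1  2  2  2  0  0  0
Pile A: G(20) = 0.
Pile B: G(11) = 0.
Pile C: G(19) = 0.
Combined Grundy value = 0 ⊕ 0 ⊕ 0 = 0.
A winning move leaves total XOR = 0, i.e. changes one component's Grundy value g to g ⊕ X where X is the current total.
Pile A: target g' = 0⊕0 = 0, but every legal move changes the Grundy value (mex property), so 0 moves.
Pile B: target g' = 0⊕0 = 0, but every legal move changes the Grundy value (mex property), so 0 moves.
Pile C: target g' = 0⊕0 = 0, but every legal move changes the Grundy value (mex property), so 0 moves.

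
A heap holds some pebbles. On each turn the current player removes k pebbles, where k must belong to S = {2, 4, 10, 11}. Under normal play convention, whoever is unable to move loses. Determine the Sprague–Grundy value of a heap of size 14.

n :  0  1  2  3  4  5  6  7  8  9 10 11 12 13 14
G :  0  0  1  1  2  2  0  0  1  1  2  2  3  0  0

0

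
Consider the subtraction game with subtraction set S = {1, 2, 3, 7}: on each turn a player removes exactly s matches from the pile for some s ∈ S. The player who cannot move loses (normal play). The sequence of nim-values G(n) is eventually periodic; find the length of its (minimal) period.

n :  0  1  2  3  4  5  6  7  8  9 10 11 12 13 14
G :  0  1  2  3  0  1  2  3  0  1  2  3  0  1  2
G(n+4) = G(n) holds for n = 0,…,6 (a full window of length max(S) = 7), so the sequence is purely periodic with period 4.

4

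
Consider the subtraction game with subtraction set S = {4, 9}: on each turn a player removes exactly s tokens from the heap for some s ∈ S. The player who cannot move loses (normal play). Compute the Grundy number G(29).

0

n :  0  1  2  3  4  5  6  7  8  9 10 11 12 13 14 15 16 17 18 19 20 21 22 23 24 25 26 27 28 29
G :  0  0  0  0  1  1  1  1  0  2  2  2  1  0  0  0  0  1  1  1  1  0  2  2  2  1  0  0  0  0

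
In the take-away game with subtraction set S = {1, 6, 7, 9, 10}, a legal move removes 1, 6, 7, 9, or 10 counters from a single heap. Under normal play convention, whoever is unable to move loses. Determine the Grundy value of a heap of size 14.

4

G(0) = 0
G(1) = mex{0} = 1
G(2) = mex{1} = 0
G(3) = mex{0} = 1
G(4) = mex{1} = 0
G(5) = mex{0} = 1
G(6) = mex{1,0} = 2
G(7) = mex{2,1,0} = 3
G(8) = mex{3,0,1} = 2
G(9) = mex{2,1,0,0} = 3
G(10) = mex{3,0,1,1,0} = 2
G(11) = mex{2,1,0,0,1} = 3
G(12) = mex{3,2,1,1,0} = 4
G(13) = mex{4,3,2,0,1} = 5
G(14) = mex{5,2,3,1,0} = 4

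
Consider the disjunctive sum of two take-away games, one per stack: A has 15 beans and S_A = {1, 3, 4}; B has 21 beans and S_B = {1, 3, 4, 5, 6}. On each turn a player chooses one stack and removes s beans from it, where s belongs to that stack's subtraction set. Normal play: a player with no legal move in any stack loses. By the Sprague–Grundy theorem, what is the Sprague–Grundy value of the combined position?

0

Stack A, S = {1, 3, 4}:
n :  0  1  2  3  4  5  6  7  8  9 10 11 12 13 14 15
G :  0  1  0  1  2  3  2  0  1  0  1  2  3  2  0  1
G_A(15) = 1.
Stack B, S = {1, 3, 4, 5, 6}:
G(0) = 0
G(1) = mex{0} = 1
G(2) = mex{1} = 0
G(3) = mex{0,0} = 1
G(4) = mex{1,1,0} = 2
G(5) = mex{2,0,1,0} = 3
G(6) = mex{3,1,0,1,0} = 2
G(7) = mex{2,2,1,0,1} = 3
G(8) = mex{3,3,2,1,0} = 4
G(9) = mex{4,2,3,2,1} = 0
G(10) = mex{0,3,2,3,2} = 1
G(11) = mex{1,4,3,2,3} = 0
G(12) = mex{0,0,4,3,2} = 1
G(13) = mex{1,1,0,4,3} = 2
G(14) = mex{2,0,1,0,4} = 3
G(15) = mex{3,1,0,1,0} = 2
G(16) = mex{2,2,1,0,1} = 3
G(17) = mex{3,3,2,1,0} = 4
G(18) = mex{4,2,3,2,1} = 0
G(19) = mex{0,3,2,3,2} = 1
G(20) = mex{1,4,3,2,3} = 0
G(21) = mex{0,0,4,3,2} = 1
G_B(21) = 1.
Combined Grundy value = 1 ⊕ 1 = 0.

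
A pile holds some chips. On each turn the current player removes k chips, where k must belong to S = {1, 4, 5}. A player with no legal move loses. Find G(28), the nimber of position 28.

2

n :  0  1  2  3  4  5  6  7  8  9 10 11 12 13 14 15 16 17 18 19 20 21 22 23 24 25 26 27 28
G :  0  1  0  1  2  3  2  3  0  1  0  1  2  3  2  3  0  1  0  1  2  3  2  3  0  1  0  1  2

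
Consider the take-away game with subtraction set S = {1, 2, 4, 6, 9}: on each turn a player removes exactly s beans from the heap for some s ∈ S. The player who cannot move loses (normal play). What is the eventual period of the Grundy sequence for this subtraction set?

8

n :  0  1  2  3  4  5  6  7  8  9 10 11 12 13 14 15 16 17 18
G :  0  1  2  0  1  2  3  4  0  1  2  0  1  2  3  4  0  1  2
G(n+8) = G(n) holds for n = 0,…,8 (a full window of length max(S) = 9), so the sequence is purely periodic with period 8.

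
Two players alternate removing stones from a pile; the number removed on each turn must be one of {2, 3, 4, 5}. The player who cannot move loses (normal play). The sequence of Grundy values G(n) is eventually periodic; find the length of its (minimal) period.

G(0) = 0
G(1) = mex{} = 0
G(2) = mex{0} = 1
G(3) = mex{0,0} = 1
G(4) = mex{1,0,0} = 2
G(5) = mex{1,1,0,0} = 2
G(6) = mex{2,1,1,0} = 3
G(7) = mex{2,2,1,1} = 0
G(8) = mex{3,2,2,1} = 0
G(9) = mex{0,3,2,2} = 1
G(10) = mex{0,0,3,2} = 1
G(11) = mex{1,0,0,3} = 2
G(12) = mex{1,1,0,0} = 2
G(13) = mex{2,1,1,0} = 3
G(14) = mex{2,2,1,1} = 0
G(15) = mex{3,2,2,1} = 0
G(n+7) = G(n) holds for n = 0,…,4 (a full window of length max(S) = 5), so the sequence is purely periodic with period 7.

7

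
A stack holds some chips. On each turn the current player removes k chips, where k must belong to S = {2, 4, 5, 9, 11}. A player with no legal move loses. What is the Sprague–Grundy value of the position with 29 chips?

G(0) = 0
G(1) = mex{} = 0
G(2) = mex{0} = 1
G(3) = mex{0} = 1
G(4) = mex{1,0} = 2
G(5) = mex{1,0,0} = 2
G(6) = mex{2,1,0} = 3
G(7) = mex{2,1,1} = 0
G(8) = mex{3,2,1} = 0
G(9) = mex{0,2,2,0} = 1
G(10) = mex{0,3,2,0} = 1
G(11) = mex{1,0,3,1,0} = 2
G(12) = mex{1,0,0,1,0} = 2
G(13) = mex{2,1,0,2,1} = 3
G(14) = mex{2,1,1,2,1} = 0
G(15) = mex{3,2,1,3,2} = 0
G(16) = mex{0,2,2,0,2} = 1
G(17) = mex{0,3,2,0,3} = 1
G(18) = mex{1,0,3,1,0} = 2
G(19) = mex{1,0,0,1,0} = 2
G(20) = mex{2,1,0,2,1} = 3
G(21) = mex{2,1,1,2,1} = 0
G(22) = mex{3,2,1,3,2} = 0
G(23) = mex{0,2,2,0,2} = 1
G(24) = mex{0,3,2,0,3} = 1
G(25) = mex{1,0,3,1,0} = 2
G(26) = mex{1,0,0,1,0} = 2
G(27) = mex{2,1,0,2,1} = 3
G(28) = mex{2,1,1,2,1} = 0
G(29) = mex{3,2,1,3,2} = 0

0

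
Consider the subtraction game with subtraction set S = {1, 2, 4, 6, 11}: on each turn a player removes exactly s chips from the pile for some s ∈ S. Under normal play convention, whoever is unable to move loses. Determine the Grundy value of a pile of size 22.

1

n :  0  1  2  3  4  5  6  7  8  9 10 11 12 13 14 15 16 17 18 19 20 21 22
G :  0  1  2  0  1  2  3  4  0  1  2  3  4  0  1  2  0  1  2  3  4  0  1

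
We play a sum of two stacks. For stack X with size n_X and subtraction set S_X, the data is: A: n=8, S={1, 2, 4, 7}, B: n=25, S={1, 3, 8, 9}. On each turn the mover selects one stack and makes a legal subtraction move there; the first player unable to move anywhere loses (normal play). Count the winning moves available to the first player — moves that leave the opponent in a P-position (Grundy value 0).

1

Stack A, S = {1, 2, 4, 7}:
n : 0 1 2 3 4 5 6 7 8
G : 0 1 2 0 1 2 0 1 2
G_A(8) = 2.
Stack B, S = {1, 3, 8, 9}:
n :  0  1  2  3  4  5  6  7  8  9 10 11 12 13 14 15 16 17 18 19 20 21 22 23 24 25
G :  0  1  0  1  0  1  0  1  2  3  2  3  2  3  2  3  0  1  0  1  0  1  0  1  2  3
G_B(25) = 3.
Combined Grundy value = 2 ⊕ 3 = 1.
A winning move leaves total XOR = 0, i.e. changes one component's Grundy value g to g ⊕ X where X is the current total.
Stack A: need g' = 2⊕1 = 3. Options: 8−1→G=1, 8−2→G=0, 8−4→G=1, 8−7→G=1. Hits: 0.
Stack B: need g' = 3⊕1 = 2. Options: 25−1→G=2, 25−3→G=0, 25−8→G=1, 25−9→G=0. Hits: 1.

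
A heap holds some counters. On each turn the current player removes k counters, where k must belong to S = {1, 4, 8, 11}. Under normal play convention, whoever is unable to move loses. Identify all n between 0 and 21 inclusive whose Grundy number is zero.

0, 2, 5, 7, 12, 14, 17, 19

G(0) = 0
G(1) = mex{0} = 1
G(2) = mex{1} = 0
G(3) = mex{0} = 1
G(4) = mex{1,0} = 2
G(5) = mex{2,1} = 0
G(6) = mex{0,0} = 1
G(7) = mex{1,1} = 0
G(8) = mex{0,2,0} = 1
G(9) = mex{1,0,1} = 2
G(10) = mex{2,1,0} = 3
G(11) = mex{3,0,1,0} = 2
G(12) = mex{2,1,2,1} = 0
G(13) = mex{0,2,0,0} = 1
G(14) = mex{1,3,1,1} = 0
G(15) = mex{0,2,0,2} = 1
G(16) = mex{1,0,1,0} = 2
G(17) = mex{2,1,2,1} = 0
G(18) = mex{0,0,3,0} = 1
G(19) = mex{1,1,2,1} = 0
G(20) = mex{0,2,0,2} = 1
G(21) = mex{1,0,1,3} = 2
P-positions are exactly the n with G(n) = 0.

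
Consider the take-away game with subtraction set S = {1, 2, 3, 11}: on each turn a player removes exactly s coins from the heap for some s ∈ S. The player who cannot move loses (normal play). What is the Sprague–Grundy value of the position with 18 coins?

2

n :  0  1  2  3  4  5  6  7  8  9 10 11 12 13 14 15 16 17 18
G :  0  1  2  3  0  1  2  3  0  1  2  3  0  1  2  3  0  1  2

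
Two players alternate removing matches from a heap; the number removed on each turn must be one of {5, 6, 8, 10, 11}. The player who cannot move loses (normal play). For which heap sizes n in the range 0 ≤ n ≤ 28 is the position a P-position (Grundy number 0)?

n :  0  1  2  3  4  5  6  7  8  9 10 11 12 13 14 15 16 17 18 19 20 21 22 23 24 25 26 27 28
G :  0  0  0  0  0  1  1  1  1  1  2  2  2  2  2  3  0  0  0  0  0  1  1  1  1  1  2  2  2
P-positions are exactly the n with G(n) = 0.

0, 1, 2, 3, 4, 16, 17, 18, 19, 20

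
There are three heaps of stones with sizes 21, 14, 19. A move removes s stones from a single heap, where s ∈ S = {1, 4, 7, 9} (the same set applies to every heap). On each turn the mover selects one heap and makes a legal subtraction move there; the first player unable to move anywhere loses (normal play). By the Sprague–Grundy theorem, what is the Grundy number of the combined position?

All heaps use S = {1, 4, 7, 9}:
n :  0  1  2  3  4  5  6  7  8  9 10 11 12 13 14 15 16 17 18 19 20 21
G :  0  1  0  1  2  0  1  2  0  1  0  1  2  0  1  2  0  1  0  1  2  0
Heap A: G(21) = 0.
Heap B: G(14) = 1.
Heap C: G(19) = 1.
Combined Grundy value = 0 ⊕ 1 ⊕ 1 = 0.

0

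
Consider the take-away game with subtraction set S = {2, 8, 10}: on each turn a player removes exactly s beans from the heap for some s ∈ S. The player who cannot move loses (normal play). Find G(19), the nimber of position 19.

1

G(0) = 0
G(1) = mex{} = 0
G(2) = mex{0} = 1
G(3) = mex{0} = 1
G(4) = mex{1} = 0
G(5) = mex{1} = 0
G(6) = mex{0} = 1
G(7) = mex{0} = 1
G(8) = mex{1,0} = 2
G(9) = mex{1,0} = 2
G(10) = mex{2,1,0} = 3
G(11) = mex{2,1,0} = 3
G(12) = mex{3,0,1} = 2
G(13) = mex{3,0,1} = 2
G(14) = mex{2,1,0} = 3
G(15) = mex{2,1,0} = 3
G(16) = mex{3,2,1} = 0
G(17) = mex{3,2,1} = 0
G(18) = mex{0,3,2} = 1
G(19) = mex{0,3,2} = 1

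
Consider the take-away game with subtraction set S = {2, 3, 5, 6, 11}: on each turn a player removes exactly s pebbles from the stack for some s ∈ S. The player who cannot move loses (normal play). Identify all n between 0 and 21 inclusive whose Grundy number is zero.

n :  0  1  2  3  4  5  6  7  8  9 10 11 12 13 14 15 16 17 18 19 20 21
G :  0  0  1  1  2  2  3  3  0  0  1  1  2  2  3  3  0  0  1  1  2  2
P-positions are exactly the n with G(n) = 0.

0, 1, 8, 9, 16, 17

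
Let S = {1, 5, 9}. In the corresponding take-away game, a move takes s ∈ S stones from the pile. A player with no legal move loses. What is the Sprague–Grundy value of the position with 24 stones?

0

G(0) = 0
G(1) = mex{0} = 1
G(2) = mex{1} = 0
G(3) = mex{0} = 1
G(4) = mex{1} = 0
G(5) = mex{0,0} = 1
G(6) = mex{1,1} = 0
G(7) = mex{0,0} = 1
G(8) = mex{1,1} = 0
G(9) = mex{0,0,0} = 1
G(10) = mex{1,1,1} = 0
G(11) = mex{0,0,0} = 1
G(12) = mex{1,1,1} = 0
G(13) = mex{0,0,0} = 1
G(14) = mex{1,1,1} = 0
G(15) = mex{0,0,0} = 1
G(16) = mex{1,1,1} = 0
G(17) = mex{0,0,0} = 1
G(18) = mex{1,1,1} = 0
G(19) = mex{0,0,0} = 1
G(20) = mex{1,1,1} = 0
G(21) = mex{0,0,0} = 1
G(22) = mex{1,1,1} = 0
G(23) = mex{0,0,0} = 1
G(24) = mex{1,1,1} = 0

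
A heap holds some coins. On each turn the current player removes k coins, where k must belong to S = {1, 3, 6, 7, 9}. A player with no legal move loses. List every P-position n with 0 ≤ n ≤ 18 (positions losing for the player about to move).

G(0) = 0
G(1) = mex{0} = 1
G(2) = mex{1} = 0
G(3) = mex{0,0} = 1
G(4) = mex{1,1} = 0
G(5) = mex{0,0} = 1
G(6) = mex{1,1,0} = 2
G(7) = mex{2,0,1,0} = 3
G(8) = mex{3,1,0,1} = 2
G(9) = mex{2,2,1,0,0} = 3
G(10) = mex{3,3,0,1,1} = 2
G(11) = mex{2,2,1,0,0} = 3
G(12) = mex{3,3,2,1,1} = 0
G(13) = mex{0,2,3,2,0} = 1
G(14) = mex{1,3,2,3,1} = 0
G(15) = mex{0,0,3,2,2} = 1
G(16) = mex{1,1,2,3,3} = 0
G(17) = mex{0,0,3,2,2} = 1
G(18) = mex{1,1,0,3,3} = 2
P-positions are exactly the n with G(n) = 0.

0, 2, 4, 12, 14, 16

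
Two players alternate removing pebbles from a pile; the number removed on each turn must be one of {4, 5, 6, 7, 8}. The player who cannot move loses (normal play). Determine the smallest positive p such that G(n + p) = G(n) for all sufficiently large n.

12

n :  0  1  2  3  4  5  6  7  8  9 10 11 12 13 14 15 16 17 18 19 20 21 22 23 24 25
G :  0  0  0  0  1  1  1  1  2  2  2  2  0  0  0  0  1  1  1  1  2  2  2  2  0  0
G(n+12) = G(n) holds for n = 0,…,7 (a full window of length max(S) = 8), so the sequence is purely periodic with period 12.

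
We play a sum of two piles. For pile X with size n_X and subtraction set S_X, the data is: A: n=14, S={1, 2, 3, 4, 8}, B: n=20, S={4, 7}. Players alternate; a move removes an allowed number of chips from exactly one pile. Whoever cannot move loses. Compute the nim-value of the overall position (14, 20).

Pile A, S = {1, 2, 3, 4, 8}:
G(0) = 0
G(1) = mex{0} = 1
G(2) = mex{1,0} = 2
G(3) = mex{2,1,0} = 3
G(4) = mex{3,2,1,0} = 4
G(5) = mex{4,3,2,1} = 0
G(6) = mex{0,4,3,2} = 1
G(7) = mex{1,0,4,3} = 2
G(8) = mex{2,1,0,4,0} = 3
G(9) = mex{3,2,1,0,1} = 4
G(10) = mex{4,3,2,1,2} = 0
G(11) = mex{0,4,3,2,3} = 1
G(12) = mex{1,0,4,3,4} = 2
G(13) = mex{2,1,0,4,0} = 3
G(14) = mex{3,2,1,0,1} = 4
G_A(14) = 4.
Pile B, S = {4, 7}:
G(0) = 0
G(1) = mex{} = 0
G(2) = mex{} = 0
G(3) = mex{} = 0
G(4) = mex{0} = 1
G(5) = mex{0} = 1
G(6) = mex{0} = 1
G(7) = mex{0,0} = 1
G(8) = mex{1,0} = 2
G(9) = mex{1,0} = 2
G(10) = mex{1,0} = 2
G(11) = mex{1,1} = 0
G(12) = mex{2,1} = 0
G(13) = mex{2,1} = 0
G(14) = mex{2,1} = 0
G(15) = mex{0,2} = 1
G(16) = mex{0,2} = 1
G(17) = mex{0,2} = 1
G(18) = mex{0,0} = 1
G(19) = mex{1,0} = 2
G(20) = mex{1,0} = 2
G_B(20) = 2.
Combined Grundy value = 4 ⊕ 2 = 6.

6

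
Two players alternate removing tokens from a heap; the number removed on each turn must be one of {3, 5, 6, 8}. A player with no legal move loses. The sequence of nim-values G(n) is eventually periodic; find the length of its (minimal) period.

11

n :  0  1  2  3  4  5  6  7  8  9 10 11 12 13 14 15 16 17 18 19 20 21 22 23
G :  0  0  0  1  1  1  2  2  2  3  3  0  0  0  1  1  1  2  2  2  3  3  0  0
G(n+11) = G(n) holds for n = 0,…,7 (a full window of length max(S) = 8), so the sequence is purely periodic with period 11.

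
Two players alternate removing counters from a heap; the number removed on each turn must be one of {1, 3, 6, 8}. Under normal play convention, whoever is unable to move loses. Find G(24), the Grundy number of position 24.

G(0) = 0
G(1) = mex{0} = 1
G(2) = mex{1} = 0
G(3) = mex{0,0} = 1
G(4) = mex{1,1} = 0
G(5) = mex{0,0} = 1
G(6) = mex{1,1,0} = 2
G(7) = mex{2,0,1} = 3
G(8) = mex{3,1,0,0} = 2
G(9) = mex{2,2,1,1} = 0
G(10) = mex{0,3,0,0} = 1
G(11) = mex{1,2,1,1} = 0
G(12) = mex{0,0,2,0} = 1
G(13) = mex{1,1,3,1} = 0
G(14) = mex{0,0,2,2} = 1
G(15) = mex{1,1,0,3} = 2
G(16) = mex{2,0,1,2} = 3
G(17) = mex{3,1,0,0} = 2
G(18) = mex{2,2,1,1} = 0
G(19) = mex{0,3,0,0} = 1
G(20) = mex{1,2,1,1} = 0
G(21) = mex{0,0,2,0} = 1
G(22) = mex{1,1,3,1} = 0
G(23) = mex{0,0,2,2} = 1
G(24) = mex{1,1,0,3} = 2

2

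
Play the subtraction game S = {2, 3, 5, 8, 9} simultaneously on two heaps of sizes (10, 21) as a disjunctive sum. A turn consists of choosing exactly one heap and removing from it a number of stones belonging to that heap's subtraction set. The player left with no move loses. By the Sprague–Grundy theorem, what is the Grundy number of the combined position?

0

All heaps use S = {2, 3, 5, 8, 9}:
n :  0  1  2  3  4  5  6  7  8  9 10 11 12 13 14 15 16 17 18 19 20 21
G :  0  0  1  1  2  2  3  0  4  1  3  0  4  1  5  2  2  0  0  1  1  3
Heap A: G(10) = 3.
Heap B: G(21) = 3.
Combined Grundy value = 3 ⊕ 3 = 0.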